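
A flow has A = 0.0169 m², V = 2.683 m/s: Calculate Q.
Formula: Q = A V
Q = 0.0169·2.683·1000 = 45.34 L/s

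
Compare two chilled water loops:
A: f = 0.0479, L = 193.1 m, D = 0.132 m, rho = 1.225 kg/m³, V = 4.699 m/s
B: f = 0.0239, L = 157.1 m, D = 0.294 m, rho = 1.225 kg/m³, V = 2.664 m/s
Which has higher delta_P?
delta_P(A) = 0.9477 kPa, delta_P(B) = 0.05551 kPa. Answer: A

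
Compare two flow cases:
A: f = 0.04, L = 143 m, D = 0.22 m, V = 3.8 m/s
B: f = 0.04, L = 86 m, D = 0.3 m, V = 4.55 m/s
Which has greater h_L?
h_L(A) = 19.14 m, h_L(B) = 12.1 m. Answer: A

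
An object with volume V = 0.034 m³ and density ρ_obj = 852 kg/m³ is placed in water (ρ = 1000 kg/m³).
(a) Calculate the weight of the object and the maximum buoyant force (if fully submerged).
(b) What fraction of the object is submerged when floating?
(a) W=rho_obj*g*V=852*9.81*0.034=284.2 N; F_B(max)=rho*g*V=1000*9.81*0.034=333.5 N
(b) Floating fraction=rho_obj/rho=852/1000=0.852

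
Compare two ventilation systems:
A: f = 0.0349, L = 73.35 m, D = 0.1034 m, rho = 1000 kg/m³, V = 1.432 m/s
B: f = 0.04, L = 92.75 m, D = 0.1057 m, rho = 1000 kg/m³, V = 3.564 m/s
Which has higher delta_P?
delta_P(A) = 25.38 kPa, delta_P(B) = 222.9 kPa. Answer: B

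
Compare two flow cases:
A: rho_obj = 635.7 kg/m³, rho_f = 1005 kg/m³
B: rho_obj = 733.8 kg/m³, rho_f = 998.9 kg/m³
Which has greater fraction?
fraction(A) = 0.6325, fraction(B) = 0.7346. Answer: B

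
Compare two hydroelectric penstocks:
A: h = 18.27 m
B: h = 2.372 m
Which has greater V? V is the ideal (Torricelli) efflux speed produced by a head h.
V(A) = 18.93 m/s, V(B) = 6.822 m/s. Answer: A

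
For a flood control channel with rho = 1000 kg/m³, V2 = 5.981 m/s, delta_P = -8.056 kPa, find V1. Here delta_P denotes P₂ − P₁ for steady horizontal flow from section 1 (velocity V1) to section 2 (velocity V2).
Formula: \Delta P = \frac{1}{2} \rho (V_1^2 - V_2^2)
Substituting knowns: -8.056 = 0.5·1000·(V1² − 5.981²)/1000
Solving for V1: V1 = √(5.981² + 2·(-8.056·1000)/1000) = 4.434 m/s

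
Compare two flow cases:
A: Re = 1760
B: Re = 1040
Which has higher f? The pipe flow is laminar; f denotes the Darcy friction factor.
f(A) = 0.03636, f(B) = 0.06154. Answer: B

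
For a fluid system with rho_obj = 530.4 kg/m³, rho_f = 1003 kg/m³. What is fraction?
Formula: f_{sub} = \frac{\rho_{obj}}{\rho_f}
fraction = 530.4/1003 = 0.5288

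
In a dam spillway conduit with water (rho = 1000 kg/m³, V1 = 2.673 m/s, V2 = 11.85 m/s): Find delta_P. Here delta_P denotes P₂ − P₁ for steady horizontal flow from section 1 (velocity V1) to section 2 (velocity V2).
Formula: \Delta P = \frac{1}{2} \rho (V_1^2 - V_2^2)
delta_P = 0.5·1000·(2.673² − 11.85²)/1000 = -66.64 kPa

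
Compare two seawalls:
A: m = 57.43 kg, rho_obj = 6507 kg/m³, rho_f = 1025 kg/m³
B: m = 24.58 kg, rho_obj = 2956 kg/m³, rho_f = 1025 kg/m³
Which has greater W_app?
W_app(A) = 474.6 N, W_app(B) = 157.5 N. Answer: A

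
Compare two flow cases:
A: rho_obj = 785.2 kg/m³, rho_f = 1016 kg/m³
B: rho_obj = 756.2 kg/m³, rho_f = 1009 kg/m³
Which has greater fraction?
fraction(A) = 0.7728, fraction(B) = 0.7495. Answer: A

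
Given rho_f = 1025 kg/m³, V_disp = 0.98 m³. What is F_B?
Formula: F_B = \rho_f g V_{disp}
F_B = 1025·9.81·0.98 = 9854 N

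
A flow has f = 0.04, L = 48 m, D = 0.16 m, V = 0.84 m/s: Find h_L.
Formula: h_L = f \frac{L}{D} \frac{V^2}{2g}
h_L = 0.04·(48/0.16)·0.84²/(2·9.81) = 0.4316 m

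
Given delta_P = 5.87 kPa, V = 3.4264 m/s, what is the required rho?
Formula: V = \sqrt{\frac{2 \Delta P}{\rho}}
Substituting knowns: 3.4264 = √(2·(5.87·1000)/rho)
Solving for rho: rho = 2·(5.87·1000)/3.4264² = 1000 kg/m³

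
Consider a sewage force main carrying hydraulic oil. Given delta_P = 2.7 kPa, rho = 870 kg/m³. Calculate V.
Formula: V = \sqrt{\frac{2 \Delta P}{\rho}}
V = √(2·(2.7·1000)/870) = 2.491 m/s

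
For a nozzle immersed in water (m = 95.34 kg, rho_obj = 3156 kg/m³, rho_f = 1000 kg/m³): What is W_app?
Formula: W_{app} = mg\left(1 - \frac{\rho_f}{\rho_{obj}}\right)
W_app = 95.34·9.81·(1 − 1000/3156) = 638.9 N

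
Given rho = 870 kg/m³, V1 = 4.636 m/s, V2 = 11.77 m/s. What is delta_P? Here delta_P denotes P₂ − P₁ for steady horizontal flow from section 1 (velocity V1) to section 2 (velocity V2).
Formula: \Delta P = \frac{1}{2} \rho (V_1^2 - V_2^2)
delta_P = 0.5·870·(4.636² − 11.77²)/1000 = -50.91 kPa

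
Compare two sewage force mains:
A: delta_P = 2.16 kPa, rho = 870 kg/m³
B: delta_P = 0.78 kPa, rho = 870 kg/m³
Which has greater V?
V(A) = 2.228 m/s, V(B) = 1.339 m/s. Answer: A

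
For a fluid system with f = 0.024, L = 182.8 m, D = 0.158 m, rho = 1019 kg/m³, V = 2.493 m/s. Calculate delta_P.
Formula: \Delta P = f \frac{L}{D} \frac{\rho V^2}{2}
delta_P = 0.024·(182.8/0.158)·0.5·1019·2.493²/1000 = 87.93 kPa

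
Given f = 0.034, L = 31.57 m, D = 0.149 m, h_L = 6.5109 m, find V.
Formula: h_L = f \frac{L}{D} \frac{V^2}{2g}
Substituting knowns: 6.5109 = 0.034·(31.57/0.149)·V²/(2·9.81)
Solving for V: V = √(6.5109·2·9.81/(0.034·(31.57/0.149))) = 4.211 m/s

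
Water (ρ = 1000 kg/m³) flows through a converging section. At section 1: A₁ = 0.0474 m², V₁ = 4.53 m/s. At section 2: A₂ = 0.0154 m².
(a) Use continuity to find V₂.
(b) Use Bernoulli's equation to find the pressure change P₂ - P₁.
(a) Continuity: A₁V₁=A₂V₂ -> V₂=A₁V₁/A₂=0.0474*4.53/0.0154=13.94 m/s
(b) Bernoulli: P₂-P₁=0.5*rho*(V₁^2-V₂^2)/1000=0.5*1000*(4.53^2-13.94^2)/1000=-86.9 kPa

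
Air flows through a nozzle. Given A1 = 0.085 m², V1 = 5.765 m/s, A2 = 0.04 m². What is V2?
Formula: V_2 = \frac{A_1 V_1}{A_2}
V2 = 0.085·5.765/0.04 = 12.25 m/s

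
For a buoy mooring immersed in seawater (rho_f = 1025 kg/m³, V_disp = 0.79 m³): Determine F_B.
Formula: F_B = \rho_f g V_{disp}
F_B = 1025·9.81·0.79 = 7944 N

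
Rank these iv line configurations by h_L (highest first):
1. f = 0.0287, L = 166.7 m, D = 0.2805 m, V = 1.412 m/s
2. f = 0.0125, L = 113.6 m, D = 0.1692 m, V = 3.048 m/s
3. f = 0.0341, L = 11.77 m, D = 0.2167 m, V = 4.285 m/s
Case 1: h_L = 1.733 m
Case 2: h_L = 3.974 m
Case 3: h_L = 1.733 m
Ranking (highest first): 2, 3, 1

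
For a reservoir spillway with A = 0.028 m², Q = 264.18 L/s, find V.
Formula: Q = A V
Substituting knowns: 264.18 = 0.028·V·1000
Solving for V: V = (264.18/1000)/0.028 = 9.435 m/s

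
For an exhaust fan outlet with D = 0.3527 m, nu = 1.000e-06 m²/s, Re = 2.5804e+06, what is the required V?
Formula: Re = \frac{V D}{\nu}
Substituting knowns: 2.5804e+06 = V·0.3527/1.000e-06
Solving for V: V = 2.5804e+06·1.000e-06/0.3527 = 7.316 m/s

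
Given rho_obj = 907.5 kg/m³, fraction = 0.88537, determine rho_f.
Formula: f_{sub} = \frac{\rho_{obj}}{\rho_f}
Substituting knowns: 0.88537 = 907.5/rho_f
Solving for rho_f: rho_f = 907.5/0.88537 = 1025 kg/m³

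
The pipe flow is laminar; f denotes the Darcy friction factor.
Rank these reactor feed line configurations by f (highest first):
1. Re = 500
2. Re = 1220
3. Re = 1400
Case 1: f = 0.128
Case 2: f = 0.05246
Case 3: f = 0.04571
Ranking (highest first): 1, 2, 3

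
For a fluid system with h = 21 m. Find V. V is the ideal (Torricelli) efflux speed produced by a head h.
Formula: V = \sqrt{2 g h}
V = √(2·9.81·21) = 20.3 m/s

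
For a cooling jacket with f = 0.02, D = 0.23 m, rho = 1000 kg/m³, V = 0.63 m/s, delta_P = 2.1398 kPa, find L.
Formula: \Delta P = f \frac{L}{D} \frac{\rho V^2}{2}
Substituting knowns: 2.1398 = 0.02·(L/0.23)·0.5·1000·0.63²/1000
Solving for L: L = (2.1398·1000)·0.23/(0.02·0.5·1000·0.63²) = 124 m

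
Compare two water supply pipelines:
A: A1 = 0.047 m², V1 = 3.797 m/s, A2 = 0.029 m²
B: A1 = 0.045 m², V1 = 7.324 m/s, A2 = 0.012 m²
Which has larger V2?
V2(A) = 6.154 m/s, V2(B) = 27.46 m/s. Answer: B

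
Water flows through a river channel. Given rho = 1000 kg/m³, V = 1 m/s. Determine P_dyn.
Formula: P_{dyn} = \frac{1}{2} \rho V^2
P_dyn = 0.5·1000·1²/1000 = 0.5 kPa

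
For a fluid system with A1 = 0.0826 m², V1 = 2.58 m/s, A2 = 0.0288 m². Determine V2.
Formula: V_2 = \frac{A_1 V_1}{A_2}
V2 = 0.0826·2.58/0.0288 = 7.4 m/s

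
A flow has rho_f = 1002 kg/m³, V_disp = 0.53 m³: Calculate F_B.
Formula: F_B = \rho_f g V_{disp}
F_B = 1002·9.81·0.53 = 5210 N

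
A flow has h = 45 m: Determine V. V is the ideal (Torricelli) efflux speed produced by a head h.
Formula: V = \sqrt{2 g h}
V = √(2·9.81·45) = 29.71 m/s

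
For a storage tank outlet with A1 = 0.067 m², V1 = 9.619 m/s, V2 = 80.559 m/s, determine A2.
Formula: V_2 = \frac{A_1 V_1}{A_2}
Substituting knowns: 80.559 = 0.067·9.619/A2
Solving for A2: A2 = 0.067·9.619/80.559 = 0.008 m²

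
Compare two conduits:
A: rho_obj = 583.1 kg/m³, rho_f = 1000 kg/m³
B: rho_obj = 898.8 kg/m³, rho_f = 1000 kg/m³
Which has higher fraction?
fraction(A) = 0.5831, fraction(B) = 0.8988. Answer: B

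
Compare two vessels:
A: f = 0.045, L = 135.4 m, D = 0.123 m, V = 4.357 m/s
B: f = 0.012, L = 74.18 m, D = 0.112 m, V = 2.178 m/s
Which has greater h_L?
h_L(A) = 47.93 m, h_L(B) = 1.922 m. Answer: A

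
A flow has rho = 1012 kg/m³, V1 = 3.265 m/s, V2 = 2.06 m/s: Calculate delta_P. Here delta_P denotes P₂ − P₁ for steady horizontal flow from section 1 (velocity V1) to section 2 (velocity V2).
Formula: \Delta P = \frac{1}{2} \rho (V_1^2 - V_2^2)
delta_P = 0.5·1012·(3.265² − 2.06²)/1000 = 3.247 kPa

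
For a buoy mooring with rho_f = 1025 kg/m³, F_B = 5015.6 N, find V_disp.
Formula: F_B = \rho_f g V_{disp}
Substituting knowns: 5015.6 = 1025·9.81·V_disp
Solving for V_disp: V_disp = 5015.6/(1025·9.81) = 0.4988 m³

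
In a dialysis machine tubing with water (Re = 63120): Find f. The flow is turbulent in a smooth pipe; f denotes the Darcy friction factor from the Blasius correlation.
Formula: f = \frac{0.316}{Re^{0.25}}
f = 0.316/63120^0.25 = 0.01994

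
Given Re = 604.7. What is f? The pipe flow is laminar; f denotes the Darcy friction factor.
Formula: f = \frac{64}{Re}
f = 64/604.7 = 0.1058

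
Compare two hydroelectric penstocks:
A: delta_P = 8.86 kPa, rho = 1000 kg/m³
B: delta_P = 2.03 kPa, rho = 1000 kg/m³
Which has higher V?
V(A) = 4.21 m/s, V(B) = 2.015 m/s. Answer: A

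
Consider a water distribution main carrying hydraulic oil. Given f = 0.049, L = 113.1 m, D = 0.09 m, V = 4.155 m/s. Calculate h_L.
Formula: h_L = f \frac{L}{D} \frac{V^2}{2g}
h_L = 0.049·(113.1/0.09)·4.155²/(2·9.81) = 54.18 m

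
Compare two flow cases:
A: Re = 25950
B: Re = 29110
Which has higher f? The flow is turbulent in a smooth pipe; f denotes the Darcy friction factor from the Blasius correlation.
f(A) = 0.0249, f(B) = 0.02419. Answer: A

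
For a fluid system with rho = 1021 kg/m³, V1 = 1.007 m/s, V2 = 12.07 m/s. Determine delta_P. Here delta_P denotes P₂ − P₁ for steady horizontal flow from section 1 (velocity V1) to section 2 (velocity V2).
Formula: \Delta P = \frac{1}{2} \rho (V_1^2 - V_2^2)
delta_P = 0.5·1021·(1.007² − 12.07²)/1000 = -73.85 kPa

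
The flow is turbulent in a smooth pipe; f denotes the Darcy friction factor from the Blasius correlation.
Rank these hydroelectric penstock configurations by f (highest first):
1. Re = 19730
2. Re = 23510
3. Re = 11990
Case 1: f = 0.02666
Case 2: f = 0.02552
Case 3: f = 0.0302
Ranking (highest first): 3, 1, 2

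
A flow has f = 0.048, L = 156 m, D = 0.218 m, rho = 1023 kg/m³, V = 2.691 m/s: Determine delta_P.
Formula: \Delta P = f \frac{L}{D} \frac{\rho V^2}{2}
delta_P = 0.048·(156/0.218)·0.5·1023·2.691²/1000 = 127.2 kPa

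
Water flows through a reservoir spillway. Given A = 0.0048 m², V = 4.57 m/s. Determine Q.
Formula: Q = A V
Q = 0.0048·4.57·1000 = 21.94 L/s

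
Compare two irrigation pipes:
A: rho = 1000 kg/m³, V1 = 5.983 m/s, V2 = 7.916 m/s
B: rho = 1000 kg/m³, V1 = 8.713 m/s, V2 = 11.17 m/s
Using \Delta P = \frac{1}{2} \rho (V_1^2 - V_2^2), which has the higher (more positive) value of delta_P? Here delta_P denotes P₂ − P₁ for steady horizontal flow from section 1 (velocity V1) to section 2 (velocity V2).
delta_P(A) = -13.43 kPa, delta_P(B) = -24.43 kPa. Answer: A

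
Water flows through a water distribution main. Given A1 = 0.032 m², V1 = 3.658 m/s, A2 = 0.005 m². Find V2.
Formula: V_2 = \frac{A_1 V_1}{A_2}
V2 = 0.032·3.658/0.005 = 23.41 m/s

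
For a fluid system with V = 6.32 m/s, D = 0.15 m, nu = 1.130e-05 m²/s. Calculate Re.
Formula: Re = \frac{V D}{\nu}
Re = 6.32·0.15/1.130e-05 = 83894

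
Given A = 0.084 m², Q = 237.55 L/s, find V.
Formula: Q = A V
Substituting knowns: 237.55 = 0.084·V·1000
Solving for V: V = (237.55/1000)/0.084 = 2.828 m/s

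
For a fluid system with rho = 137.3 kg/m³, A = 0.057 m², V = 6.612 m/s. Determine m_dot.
Formula: \dot{m} = \rho A V
m_dot = 137.3·0.057·6.612 = 51.75 kg/s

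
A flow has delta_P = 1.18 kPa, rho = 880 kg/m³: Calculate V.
Formula: V = \sqrt{\frac{2 \Delta P}{\rho}}
V = √(2·(1.18·1000)/880) = 1.638 m/s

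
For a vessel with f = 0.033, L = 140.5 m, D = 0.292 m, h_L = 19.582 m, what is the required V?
Formula: h_L = f \frac{L}{D} \frac{V^2}{2g}
Substituting knowns: 19.582 = 0.033·(140.5/0.292)·V²/(2·9.81)
Solving for V: V = √(19.582·2·9.81/(0.033·(140.5/0.292))) = 4.919 m/s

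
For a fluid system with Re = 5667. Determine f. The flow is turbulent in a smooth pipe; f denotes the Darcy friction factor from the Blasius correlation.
Formula: f = \frac{0.316}{Re^{0.25}}
f = 0.316/5667^0.25 = 0.03642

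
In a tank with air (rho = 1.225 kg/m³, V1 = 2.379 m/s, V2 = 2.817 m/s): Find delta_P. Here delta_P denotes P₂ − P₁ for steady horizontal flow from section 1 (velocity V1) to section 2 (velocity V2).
Formula: \Delta P = \frac{1}{2} \rho (V_1^2 - V_2^2)
delta_P = 0.5·1.225·(2.379² − 2.817²)/1000 = -0.001394 kPa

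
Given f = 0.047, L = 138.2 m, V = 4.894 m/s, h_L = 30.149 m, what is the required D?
Formula: h_L = f \frac{L}{D} \frac{V^2}{2g}
Substituting knowns: 30.149 = 0.047·(138.2/D)·4.894²/(2·9.81)
Solving for D: D = 0.047·138.2·4.894²/(2·9.81·30.149) = 0.263 m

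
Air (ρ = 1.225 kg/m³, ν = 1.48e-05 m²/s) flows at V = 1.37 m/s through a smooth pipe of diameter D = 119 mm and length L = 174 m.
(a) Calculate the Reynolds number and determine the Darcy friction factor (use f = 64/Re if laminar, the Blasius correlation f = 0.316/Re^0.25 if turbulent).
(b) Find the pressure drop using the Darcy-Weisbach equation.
(a) Re = V·D/ν = 1.37·0.119/1.48e-05 = 11016 → turbulent (Re > 4000); f = 0.316/Re^0.25 = 0.316/11016^0.25 = 0.030845
(b) Darcy-Weisbach: ΔP = f·(L/D)·½ρV²/1000 = 0.030845·(174/0.119)·½·1.225·1.37²/1000 = 0.05185 kPa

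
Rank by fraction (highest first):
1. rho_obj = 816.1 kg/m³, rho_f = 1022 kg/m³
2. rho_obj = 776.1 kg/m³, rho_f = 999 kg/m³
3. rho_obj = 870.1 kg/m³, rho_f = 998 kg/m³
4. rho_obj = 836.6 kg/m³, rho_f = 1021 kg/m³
Case 1: fraction = 0.7985
Case 2: fraction = 0.7769
Case 3: fraction = 0.8718
Case 4: fraction = 0.8194
Ranking (highest first): 3, 4, 1, 2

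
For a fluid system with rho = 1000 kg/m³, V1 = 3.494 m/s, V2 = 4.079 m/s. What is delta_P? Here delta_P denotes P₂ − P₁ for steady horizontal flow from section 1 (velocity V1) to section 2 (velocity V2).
Formula: \Delta P = \frac{1}{2} \rho (V_1^2 - V_2^2)
delta_P = 0.5·1000·(3.494² − 4.079²)/1000 = -2.215 kPa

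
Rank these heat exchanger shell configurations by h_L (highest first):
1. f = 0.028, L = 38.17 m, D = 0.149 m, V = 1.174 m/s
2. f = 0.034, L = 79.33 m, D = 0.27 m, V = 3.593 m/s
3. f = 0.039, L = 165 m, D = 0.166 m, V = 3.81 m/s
Case 1: h_L = 0.5039 m
Case 2: h_L = 6.573 m
Case 3: h_L = 28.68 m
Ranking (highest first): 3, 2, 1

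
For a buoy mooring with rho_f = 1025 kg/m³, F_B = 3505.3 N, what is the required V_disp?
Formula: F_B = \rho_f g V_{disp}
Substituting knowns: 3505.3 = 1025·9.81·V_disp
Solving for V_disp: V_disp = 3505.3/(1025·9.81) = 0.3486 m³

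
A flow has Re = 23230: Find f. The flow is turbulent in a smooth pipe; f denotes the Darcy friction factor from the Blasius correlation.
Formula: f = \frac{0.316}{Re^{0.25}}
f = 0.316/23230^0.25 = 0.0256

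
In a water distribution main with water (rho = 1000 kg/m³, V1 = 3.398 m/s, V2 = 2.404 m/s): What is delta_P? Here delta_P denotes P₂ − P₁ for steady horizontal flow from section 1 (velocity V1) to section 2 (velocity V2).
Formula: \Delta P = \frac{1}{2} \rho (V_1^2 - V_2^2)
delta_P = 0.5·1000·(3.398² − 2.404²)/1000 = 2.884 kPa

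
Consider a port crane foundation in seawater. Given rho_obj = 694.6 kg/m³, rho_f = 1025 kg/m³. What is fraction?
Formula: f_{sub} = \frac{\rho_{obj}}{\rho_f}
fraction = 694.6/1025 = 0.6777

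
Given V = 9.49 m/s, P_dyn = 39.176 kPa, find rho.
Formula: P_{dyn} = \frac{1}{2} \rho V^2
Substituting knowns: 39.176 = 0.5·rho·9.49²/1000
Solving for rho: rho = 2·(39.176·1000)/9.49² = 870 kg/m³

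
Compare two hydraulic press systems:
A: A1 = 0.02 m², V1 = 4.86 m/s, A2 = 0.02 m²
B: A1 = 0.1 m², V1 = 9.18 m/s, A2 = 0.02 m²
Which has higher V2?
V2(A) = 4.86 m/s, V2(B) = 45.9 m/s. Answer: B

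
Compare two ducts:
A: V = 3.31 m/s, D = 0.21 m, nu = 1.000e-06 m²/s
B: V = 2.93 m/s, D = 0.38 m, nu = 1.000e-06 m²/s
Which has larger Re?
Re(A) = 695100, Re(B) = 1.113e+06. Answer: B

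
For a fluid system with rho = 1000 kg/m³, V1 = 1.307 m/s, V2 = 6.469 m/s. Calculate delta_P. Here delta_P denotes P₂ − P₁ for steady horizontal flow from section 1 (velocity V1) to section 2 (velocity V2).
Formula: \Delta P = \frac{1}{2} \rho (V_1^2 - V_2^2)
delta_P = 0.5·1000·(1.307² − 6.469²)/1000 = -20.07 kPa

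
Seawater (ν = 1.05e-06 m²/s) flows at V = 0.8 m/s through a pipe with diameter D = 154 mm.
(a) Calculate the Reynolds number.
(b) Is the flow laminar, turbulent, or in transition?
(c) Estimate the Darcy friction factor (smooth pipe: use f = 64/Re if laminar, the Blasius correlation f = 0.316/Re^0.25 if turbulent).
(a) Re = V·D/ν = 0.8·0.154/1.05e-06 = 117330
(b) Flow regime: turbulent (Re > 4000)
(c) Friction factor: f = 0.316/Re^0.25 = 0.316/117330^0.25 = 0.01707 (Blasius is strictly valid for Re ≲ 1e5; used here as the smooth-pipe estimate the problem specifies)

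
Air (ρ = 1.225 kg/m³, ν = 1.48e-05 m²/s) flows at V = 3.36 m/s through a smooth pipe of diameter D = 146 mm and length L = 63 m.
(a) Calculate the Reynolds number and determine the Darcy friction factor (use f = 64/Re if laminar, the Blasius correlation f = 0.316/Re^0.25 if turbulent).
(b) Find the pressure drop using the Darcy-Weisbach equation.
(a) Re = V·D/ν = 3.36·0.146/1.48e-05 = 33146 → turbulent (Re > 4000); f = 0.316/Re^0.25 = 0.316/33146^0.25 = 0.02342
(b) Darcy-Weisbach: ΔP = f·(L/D)·½ρV²/1000 = 0.02342·(63/0.146)·½·1.225·3.36²/1000 = 0.06988 kPa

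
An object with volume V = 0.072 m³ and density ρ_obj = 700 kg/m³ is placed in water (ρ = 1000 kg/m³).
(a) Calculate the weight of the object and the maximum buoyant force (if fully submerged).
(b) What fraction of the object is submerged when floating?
(a) W=rho_obj*g*V=700*9.81*0.072=494.4 N; F_B(max)=rho*g*V=1000*9.81*0.072=706.3 N
(b) Floating fraction=rho_obj/rho=700/1000=0.700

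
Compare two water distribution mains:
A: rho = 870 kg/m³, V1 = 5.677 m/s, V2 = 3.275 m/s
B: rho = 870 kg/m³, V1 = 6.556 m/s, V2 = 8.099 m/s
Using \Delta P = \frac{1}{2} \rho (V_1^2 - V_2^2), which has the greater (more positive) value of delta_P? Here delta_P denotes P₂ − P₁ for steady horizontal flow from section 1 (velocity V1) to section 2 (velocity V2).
delta_P(A) = 9.354 kPa, delta_P(B) = -9.837 kPa. Answer: A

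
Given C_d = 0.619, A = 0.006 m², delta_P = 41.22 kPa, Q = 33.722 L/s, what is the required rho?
Formula: Q = C_d A \sqrt{\frac{2 \Delta P}{\rho}}
Substituting knowns: 33.722 = 0.619·0.006·√(2·(41.22·1000)/rho)·1000
Solving for rho: rho = 2·(41.22·1000)/((33.722/1000)/(0.619·0.006))² = 1000 kg/m³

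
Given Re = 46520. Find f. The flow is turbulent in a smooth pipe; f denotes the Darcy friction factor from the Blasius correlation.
Formula: f = \frac{0.316}{Re^{0.25}}
f = 0.316/46520^0.25 = 0.02152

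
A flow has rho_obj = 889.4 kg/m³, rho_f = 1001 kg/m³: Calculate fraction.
Formula: f_{sub} = \frac{\rho_{obj}}{\rho_f}
fraction = 889.4/1001 = 0.8885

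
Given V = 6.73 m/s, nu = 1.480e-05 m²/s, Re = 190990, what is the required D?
Formula: Re = \frac{V D}{\nu}
Substituting knowns: 190990 = 6.73·D/1.480e-05
Solving for D: D = 190990·1.480e-05/6.73 = 0.42 m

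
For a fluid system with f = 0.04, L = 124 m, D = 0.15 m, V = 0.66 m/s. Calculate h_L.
Formula: h_L = f \frac{L}{D} \frac{V^2}{2g}
h_L = 0.04·(124/0.15)·0.66²/(2·9.81) = 0.7341 m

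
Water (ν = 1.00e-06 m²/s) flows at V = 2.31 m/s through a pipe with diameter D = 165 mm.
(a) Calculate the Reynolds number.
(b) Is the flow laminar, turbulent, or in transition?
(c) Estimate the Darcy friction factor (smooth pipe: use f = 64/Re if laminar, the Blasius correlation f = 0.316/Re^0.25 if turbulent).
(a) Re = V·D/ν = 2.31·0.165/1.00e-06 = 381150
(b) Flow regime: turbulent (Re > 4000)
(c) Friction factor: f = 0.316/Re^0.25 = 0.316/381150^0.25 = 0.01272 (Blasius is strictly valid for Re ≲ 1e5; used here as the smooth-pipe estimate the problem specifies)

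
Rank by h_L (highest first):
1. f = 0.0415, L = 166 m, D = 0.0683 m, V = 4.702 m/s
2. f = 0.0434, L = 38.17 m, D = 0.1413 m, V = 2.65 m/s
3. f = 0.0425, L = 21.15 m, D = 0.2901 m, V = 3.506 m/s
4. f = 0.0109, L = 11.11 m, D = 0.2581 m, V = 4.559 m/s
Case 1: h_L = 113.7 m
Case 2: h_L = 4.196 m
Case 3: h_L = 1.941 m
Case 4: h_L = 0.497 m
Ranking (highest first): 1, 2, 3, 4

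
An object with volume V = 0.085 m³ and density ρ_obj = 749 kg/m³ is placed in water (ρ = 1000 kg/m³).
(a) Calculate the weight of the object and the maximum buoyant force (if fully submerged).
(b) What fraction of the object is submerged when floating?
(a) W=rho_obj*g*V=749*9.81*0.085=624.6 N; F_B(max)=rho*g*V=1000*9.81*0.085=833.9 N
(b) Floating fraction=rho_obj/rho=749/1000=0.749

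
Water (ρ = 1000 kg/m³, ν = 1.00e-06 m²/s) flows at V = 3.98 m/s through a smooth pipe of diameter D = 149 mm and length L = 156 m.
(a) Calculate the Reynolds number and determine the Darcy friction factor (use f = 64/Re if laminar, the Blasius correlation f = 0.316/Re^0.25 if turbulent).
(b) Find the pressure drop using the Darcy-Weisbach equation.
(a) Re = V·D/ν = 3.98·0.149/1.00e-06 = 593020 → turbulent (Re > 4000); f = 0.316/Re^0.25 = 0.316/593020^0.25 = 0.011387 (Blasius is strictly valid for Re ≲ 1e5; used here as the smooth-pipe estimate the problem specifies)
(b) Darcy-Weisbach: ΔP = f·(L/D)·½ρV²/1000 = 0.011387·(156/0.149)·½·1000·3.98²/1000 = 94.42 kPa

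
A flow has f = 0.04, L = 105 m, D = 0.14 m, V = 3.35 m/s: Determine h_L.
Formula: h_L = f \frac{L}{D} \frac{V^2}{2g}
h_L = 0.04·(105/0.14)·3.35²/(2·9.81) = 17.16 m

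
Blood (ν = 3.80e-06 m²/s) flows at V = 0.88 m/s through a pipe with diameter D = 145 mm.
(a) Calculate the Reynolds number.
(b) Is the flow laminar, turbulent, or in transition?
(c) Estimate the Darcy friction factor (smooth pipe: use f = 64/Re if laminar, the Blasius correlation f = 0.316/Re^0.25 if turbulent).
(a) Re = V·D/ν = 0.88·0.145/3.80e-06 = 33579
(b) Flow regime: turbulent (Re > 4000)
(c) Friction factor: f = 0.316/Re^0.25 = 0.316/33579^0.25 = 0.02334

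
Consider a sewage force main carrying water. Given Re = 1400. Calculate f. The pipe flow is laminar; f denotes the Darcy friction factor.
Formula: f = \frac{64}{Re}
f = 64/1400 = 0.04571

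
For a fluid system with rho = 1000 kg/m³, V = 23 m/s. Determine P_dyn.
Formula: P_{dyn} = \frac{1}{2} \rho V^2
P_dyn = 0.5·1000·23²/1000 = 264.5 kPa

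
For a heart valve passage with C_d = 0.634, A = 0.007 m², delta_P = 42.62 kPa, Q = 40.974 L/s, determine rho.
Formula: Q = C_d A \sqrt{\frac{2 \Delta P}{\rho}}
Substituting knowns: 40.974 = 0.634·0.007·√(2·(42.62·1000)/rho)·1000
Solving for rho: rho = 2·(42.62·1000)/((40.974/1000)/(0.634·0.007))² = 1000 kg/m³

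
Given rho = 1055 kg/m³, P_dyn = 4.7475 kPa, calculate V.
Formula: P_{dyn} = \frac{1}{2} \rho V^2
Substituting knowns: 4.7475 = 0.5·1055·V²/1000
Solving for V: V = √(2·(4.7475·1000)/1055) = 3 m/s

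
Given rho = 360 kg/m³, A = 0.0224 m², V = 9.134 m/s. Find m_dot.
Formula: \dot{m} = \rho A V
m_dot = 360·0.0224·9.134 = 73.66 kg/s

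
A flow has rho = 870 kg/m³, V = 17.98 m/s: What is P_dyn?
Formula: P_{dyn} = \frac{1}{2} \rho V^2
P_dyn = 0.5·870·17.98²/1000 = 140.6 kPa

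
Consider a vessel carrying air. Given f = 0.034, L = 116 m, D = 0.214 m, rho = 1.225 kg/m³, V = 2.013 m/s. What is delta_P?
Formula: \Delta P = f \frac{L}{D} \frac{\rho V^2}{2}
delta_P = 0.034·(116/0.214)·0.5·1.225·2.013²/1000 = 0.04574 kPa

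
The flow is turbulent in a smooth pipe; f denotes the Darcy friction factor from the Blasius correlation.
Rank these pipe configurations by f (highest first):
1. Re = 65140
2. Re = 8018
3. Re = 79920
Case 1: f = 0.01978
Case 2: f = 0.03339
Case 3: f = 0.01879
Ranking (highest first): 2, 1, 3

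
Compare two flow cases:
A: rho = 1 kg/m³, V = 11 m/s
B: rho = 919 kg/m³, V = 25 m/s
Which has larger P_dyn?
P_dyn(A) = 0.0605 kPa, P_dyn(B) = 287.2 kPa. Answer: B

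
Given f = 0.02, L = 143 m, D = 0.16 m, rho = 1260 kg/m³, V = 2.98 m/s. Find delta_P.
Formula: \Delta P = f \frac{L}{D} \frac{\rho V^2}{2}
delta_P = 0.02·(143/0.16)·0.5·1260·2.98²/1000 = 100 kPa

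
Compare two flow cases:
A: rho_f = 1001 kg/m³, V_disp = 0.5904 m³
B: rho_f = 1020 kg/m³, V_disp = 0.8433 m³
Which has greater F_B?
F_B(A) = 5798 N, F_B(B) = 8438 N. Answer: B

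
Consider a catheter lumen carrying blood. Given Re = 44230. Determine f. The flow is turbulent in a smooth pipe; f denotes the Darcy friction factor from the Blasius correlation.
Formula: f = \frac{0.316}{Re^{0.25}}
f = 0.316/44230^0.25 = 0.02179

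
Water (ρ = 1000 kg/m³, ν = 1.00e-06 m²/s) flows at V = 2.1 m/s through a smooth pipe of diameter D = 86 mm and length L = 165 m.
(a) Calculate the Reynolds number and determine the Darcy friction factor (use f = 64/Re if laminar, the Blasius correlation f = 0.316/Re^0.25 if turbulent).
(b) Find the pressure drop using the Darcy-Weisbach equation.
(a) Re = V·D/ν = 2.1·0.086/1.00e-06 = 180600 → turbulent (Re > 4000); f = 0.316/Re^0.25 = 0.316/180600^0.25 = 0.015329 (Blasius is strictly valid for Re ≲ 1e5; used here as the smooth-pipe estimate the problem specifies)
(b) Darcy-Weisbach: ΔP = f·(L/D)·½ρV²/1000 = 0.015329·(165/0.086)·½·1000·2.1²/1000 = 64.85 kPa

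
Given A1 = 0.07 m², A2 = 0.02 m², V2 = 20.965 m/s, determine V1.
Formula: V_2 = \frac{A_1 V_1}{A_2}
Substituting knowns: 20.965 = 0.07·V1/0.02
Solving for V1: V1 = 20.965·0.02/0.07 = 5.99 m/s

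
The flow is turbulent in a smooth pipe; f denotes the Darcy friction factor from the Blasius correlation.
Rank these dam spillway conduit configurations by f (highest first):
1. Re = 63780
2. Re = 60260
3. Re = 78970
Case 1: f = 0.01988
Case 2: f = 0.02017
Case 3: f = 0.01885
Ranking (highest first): 2, 1, 3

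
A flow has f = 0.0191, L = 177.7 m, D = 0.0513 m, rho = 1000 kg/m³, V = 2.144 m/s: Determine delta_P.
Formula: \Delta P = f \frac{L}{D} \frac{\rho V^2}{2}
delta_P = 0.0191·(177.7/0.0513)·0.5·1000·2.144²/1000 = 152.1 kPa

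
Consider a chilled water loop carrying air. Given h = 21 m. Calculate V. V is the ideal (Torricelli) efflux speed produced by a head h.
Formula: V = \sqrt{2 g h}
V = √(2·9.81·21) = 20.3 m/s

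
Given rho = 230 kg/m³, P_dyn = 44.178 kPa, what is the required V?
Formula: P_{dyn} = \frac{1}{2} \rho V^2
Substituting knowns: 44.178 = 0.5·230·V²/1000
Solving for V: V = √(2·(44.178·1000)/230) = 19.6 m/s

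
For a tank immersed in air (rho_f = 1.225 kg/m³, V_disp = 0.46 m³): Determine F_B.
Formula: F_B = \rho_f g V_{disp}
F_B = 1.225·9.81·0.46 = 5.528 N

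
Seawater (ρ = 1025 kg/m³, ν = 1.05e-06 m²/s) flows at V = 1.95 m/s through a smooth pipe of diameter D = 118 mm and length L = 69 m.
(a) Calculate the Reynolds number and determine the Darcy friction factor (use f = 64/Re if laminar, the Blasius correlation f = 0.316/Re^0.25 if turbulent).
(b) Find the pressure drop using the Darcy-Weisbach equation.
(a) Re = V·D/ν = 1.95·0.118/1.05e-06 = 219140 → turbulent (Re > 4000); f = 0.316/Re^0.25 = 0.316/219140^0.25 = 0.014605 (Blasius is strictly valid for Re ≲ 1e5; used here as the smooth-pipe estimate the problem specifies)
(b) Darcy-Weisbach: ΔP = f·(L/D)·½ρV²/1000 = 0.014605·(69/0.118)·½·1025·1.95²/1000 = 16.64 kPa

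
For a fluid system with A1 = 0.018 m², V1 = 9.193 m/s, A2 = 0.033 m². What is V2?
Formula: V_2 = \frac{A_1 V_1}{A_2}
V2 = 0.018·9.193/0.033 = 5.014 m/s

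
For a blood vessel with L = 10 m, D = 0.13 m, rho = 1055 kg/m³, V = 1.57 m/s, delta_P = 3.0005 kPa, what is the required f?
Formula: \Delta P = f \frac{L}{D} \frac{\rho V^2}{2}
Substituting knowns: 3.0005 = f·(10/0.13)·0.5·1055·1.57²/1000
Solving for f: f = (3.0005·1000)/((10/0.13)·0.5·1055·1.57²) = 0.03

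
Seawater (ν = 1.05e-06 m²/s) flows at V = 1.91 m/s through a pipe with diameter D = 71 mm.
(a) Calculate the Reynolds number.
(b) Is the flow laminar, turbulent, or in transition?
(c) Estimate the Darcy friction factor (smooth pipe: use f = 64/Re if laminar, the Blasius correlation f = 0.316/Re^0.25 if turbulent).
(a) Re = V·D/ν = 1.91·0.071/1.05e-06 = 129150
(b) Flow regime: turbulent (Re > 4000)
(c) Friction factor: f = 0.316/Re^0.25 = 0.316/129150^0.25 = 0.01667 (Blasius is strictly valid for Re ≲ 1e5; used here as the smooth-pipe estimate the problem specifies)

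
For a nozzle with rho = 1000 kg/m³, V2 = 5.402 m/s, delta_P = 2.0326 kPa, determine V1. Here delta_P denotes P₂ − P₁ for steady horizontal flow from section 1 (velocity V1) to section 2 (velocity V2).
Formula: \Delta P = \frac{1}{2} \rho (V_1^2 - V_2^2)
Substituting knowns: 2.0326 = 0.5·1000·(V1² − 5.402²)/1000
Solving for V1: V1 = √(5.402² + 2·(2.0326·1000)/1000) = 5.766 m/s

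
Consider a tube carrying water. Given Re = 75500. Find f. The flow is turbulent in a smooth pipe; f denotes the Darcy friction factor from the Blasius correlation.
Formula: f = \frac{0.316}{Re^{0.25}}
f = 0.316/75500^0.25 = 0.01906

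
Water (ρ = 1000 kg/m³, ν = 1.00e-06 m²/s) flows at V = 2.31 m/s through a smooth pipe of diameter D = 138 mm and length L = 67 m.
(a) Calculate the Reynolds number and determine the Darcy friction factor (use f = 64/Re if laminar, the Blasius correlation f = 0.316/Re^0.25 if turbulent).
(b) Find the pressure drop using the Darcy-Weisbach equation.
(a) Re = V·D/ν = 2.31·0.138/1.00e-06 = 318780 → turbulent (Re > 4000); f = 0.316/Re^0.25 = 0.316/318780^0.25 = 0.013299 (Blasius is strictly valid for Re ≲ 1e5; used here as the smooth-pipe estimate the problem specifies)
(b) Darcy-Weisbach: ΔP = f·(L/D)·½ρV²/1000 = 0.013299·(67/0.138)·½·1000·2.31²/1000 = 17.23 kPa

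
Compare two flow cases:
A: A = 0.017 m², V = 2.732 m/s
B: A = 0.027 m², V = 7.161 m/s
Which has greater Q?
Q(A) = 46.44 L/s, Q(B) = 193.3 L/s. Answer: B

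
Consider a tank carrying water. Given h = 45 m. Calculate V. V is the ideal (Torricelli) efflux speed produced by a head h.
Formula: V = \sqrt{2 g h}
V = √(2·9.81·45) = 29.71 m/s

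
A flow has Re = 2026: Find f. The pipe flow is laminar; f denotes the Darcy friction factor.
Formula: f = \frac{64}{Re}
f = 64/2026 = 0.03159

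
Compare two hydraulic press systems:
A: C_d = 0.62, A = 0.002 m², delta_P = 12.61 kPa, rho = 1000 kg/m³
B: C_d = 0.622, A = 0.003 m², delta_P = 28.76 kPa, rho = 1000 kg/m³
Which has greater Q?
Q(A) = 6.227 L/s, Q(B) = 14.15 L/s. Answer: B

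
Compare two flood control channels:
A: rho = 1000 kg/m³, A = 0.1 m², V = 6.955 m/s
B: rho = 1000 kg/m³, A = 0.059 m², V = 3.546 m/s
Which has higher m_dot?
m_dot(A) = 695.5 kg/s, m_dot(B) = 209.2 kg/s. Answer: A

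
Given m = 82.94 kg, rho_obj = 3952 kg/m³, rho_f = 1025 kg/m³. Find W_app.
Formula: W_{app} = mg\left(1 - \frac{\rho_f}{\rho_{obj}}\right)
W_app = 82.94·9.81·(1 − 1025/3952) = 602.6 N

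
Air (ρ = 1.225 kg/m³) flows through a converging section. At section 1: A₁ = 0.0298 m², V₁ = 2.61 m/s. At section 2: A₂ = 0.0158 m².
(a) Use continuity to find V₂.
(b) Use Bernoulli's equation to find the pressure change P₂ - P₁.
(a) Continuity: A₁V₁=A₂V₂ -> V₂=A₁V₁/A₂=0.0298*2.61/0.0158=4.92 m/s
(b) Bernoulli: P₂-P₁=0.5*rho*(V₁^2-V₂^2)/1000=0.5*1.225*(2.61^2-4.92^2)/1000=-0.01065 kPa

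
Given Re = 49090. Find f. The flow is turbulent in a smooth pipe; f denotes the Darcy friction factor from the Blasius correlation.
Formula: f = \frac{0.316}{Re^{0.25}}
f = 0.316/49090^0.25 = 0.02123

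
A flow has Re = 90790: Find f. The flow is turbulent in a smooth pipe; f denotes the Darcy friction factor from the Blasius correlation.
Formula: f = \frac{0.316}{Re^{0.25}}
f = 0.316/90790^0.25 = 0.0182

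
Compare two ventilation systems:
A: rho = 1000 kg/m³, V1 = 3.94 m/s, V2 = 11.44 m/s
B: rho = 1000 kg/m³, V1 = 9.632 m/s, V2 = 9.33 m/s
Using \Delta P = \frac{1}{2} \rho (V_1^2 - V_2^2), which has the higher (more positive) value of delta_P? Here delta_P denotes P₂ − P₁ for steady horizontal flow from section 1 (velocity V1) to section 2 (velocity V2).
delta_P(A) = -57.67 kPa, delta_P(B) = 2.863 kPa. Answer: B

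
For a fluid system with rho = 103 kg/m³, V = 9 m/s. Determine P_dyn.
Formula: P_{dyn} = \frac{1}{2} \rho V^2
P_dyn = 0.5·103·9²/1000 = 4.171 kPa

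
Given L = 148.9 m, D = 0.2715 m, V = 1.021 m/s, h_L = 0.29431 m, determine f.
Formula: h_L = f \frac{L}{D} \frac{V^2}{2g}
Substituting knowns: 0.29431 = f·(148.9/0.2715)·1.021²/(2·9.81)
Solving for f: f = 0.29431·2·9.81/((148.9/0.2715)·1.021²) = 0.0101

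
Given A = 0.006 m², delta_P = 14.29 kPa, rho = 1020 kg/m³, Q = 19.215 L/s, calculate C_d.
Formula: Q = C_d A \sqrt{\frac{2 \Delta P}{\rho}}
Substituting knowns: 19.215 = C_d·0.006·√(2·(14.29·1000)/1020)·1000
Solving for C_d: C_d = (19.215/1000)/(0.006·√(2·(14.29·1000)/1020)) = 0.605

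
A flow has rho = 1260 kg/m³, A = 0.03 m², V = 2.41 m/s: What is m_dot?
Formula: \dot{m} = \rho A V
m_dot = 1260·0.03·2.41 = 91.1 kg/s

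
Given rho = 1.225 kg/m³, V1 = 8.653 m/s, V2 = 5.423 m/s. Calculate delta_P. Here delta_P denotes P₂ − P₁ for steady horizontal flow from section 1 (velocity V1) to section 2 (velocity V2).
Formula: \Delta P = \frac{1}{2} \rho (V_1^2 - V_2^2)
delta_P = 0.5·1.225·(8.653² − 5.423²)/1000 = 0.02785 kPa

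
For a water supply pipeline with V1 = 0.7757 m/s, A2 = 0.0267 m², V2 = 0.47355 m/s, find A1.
Formula: V_2 = \frac{A_1 V_1}{A_2}
Substituting knowns: 0.47355 = A1·0.7757/0.0267
Solving for A1: A1 = 0.47355·0.0267/0.7757 = 0.0163 m²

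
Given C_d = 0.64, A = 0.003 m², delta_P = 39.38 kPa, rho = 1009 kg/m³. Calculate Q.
Formula: Q = C_d A \sqrt{\frac{2 \Delta P}{\rho}}
Q = 0.64·0.003·√(2·(39.38·1000)/1009)·1000 = 16.96 L/s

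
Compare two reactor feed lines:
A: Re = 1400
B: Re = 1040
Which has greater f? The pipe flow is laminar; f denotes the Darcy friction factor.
f(A) = 0.04571, f(B) = 0.06154. Answer: B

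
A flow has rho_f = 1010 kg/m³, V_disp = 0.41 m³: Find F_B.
Formula: F_B = \rho_f g V_{disp}
F_B = 1010·9.81·0.41 = 4062 N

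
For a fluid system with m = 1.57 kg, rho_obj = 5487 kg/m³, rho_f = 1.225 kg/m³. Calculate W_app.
Formula: W_{app} = mg\left(1 - \frac{\rho_f}{\rho_{obj}}\right)
W_app = 1.57·9.81·(1 − 1.225/5487) = 15.4 N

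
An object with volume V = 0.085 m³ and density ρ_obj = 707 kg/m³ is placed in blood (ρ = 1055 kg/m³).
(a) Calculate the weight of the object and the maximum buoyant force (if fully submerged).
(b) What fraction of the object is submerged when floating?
(a) W=rho_obj*g*V=707*9.81*0.085=589.5 N; F_B(max)=rho*g*V=1055*9.81*0.085=879.7 N
(b) Floating fraction=rho_obj/rho=707/1055=0.670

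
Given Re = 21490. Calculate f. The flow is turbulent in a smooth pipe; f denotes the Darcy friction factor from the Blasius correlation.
Formula: f = \frac{0.316}{Re^{0.25}}
f = 0.316/21490^0.25 = 0.0261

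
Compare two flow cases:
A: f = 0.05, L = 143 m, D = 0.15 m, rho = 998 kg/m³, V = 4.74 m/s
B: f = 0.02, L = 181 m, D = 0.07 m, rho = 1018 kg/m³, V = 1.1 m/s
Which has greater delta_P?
delta_P(A) = 534.4 kPa, delta_P(B) = 31.85 kPa. Answer: A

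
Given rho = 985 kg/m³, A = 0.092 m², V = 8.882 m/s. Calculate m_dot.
Formula: \dot{m} = \rho A V
m_dot = 985·0.092·8.882 = 804.9 kg/s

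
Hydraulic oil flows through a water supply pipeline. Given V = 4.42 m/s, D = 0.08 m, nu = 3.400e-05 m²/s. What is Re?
Formula: Re = \frac{V D}{\nu}
Re = 4.42·0.08/3.400e-05 = 10400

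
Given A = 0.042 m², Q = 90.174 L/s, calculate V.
Formula: Q = A V
Substituting knowns: 90.174 = 0.042·V·1000
Solving for V: V = (90.174/1000)/0.042 = 2.147 m/s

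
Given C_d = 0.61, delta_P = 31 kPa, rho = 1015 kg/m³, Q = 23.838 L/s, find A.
Formula: Q = C_d A \sqrt{\frac{2 \Delta P}{\rho}}
Substituting knowns: 23.838 = 0.61·A·√(2·(31·1000)/1015)·1000
Solving for A: A = (23.838/1000)/(0.61·√(2·(31·1000)/1015)) = 0.005 m²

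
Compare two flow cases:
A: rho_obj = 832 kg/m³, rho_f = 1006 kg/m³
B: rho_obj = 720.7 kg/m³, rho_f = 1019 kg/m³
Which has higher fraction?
fraction(A) = 0.827, fraction(B) = 0.7073. Answer: A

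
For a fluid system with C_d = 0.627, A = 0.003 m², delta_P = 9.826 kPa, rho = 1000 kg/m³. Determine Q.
Formula: Q = C_d A \sqrt{\frac{2 \Delta P}{\rho}}
Q = 0.627·0.003·√(2·(9.826·1000)/1000)·1000 = 8.339 L/s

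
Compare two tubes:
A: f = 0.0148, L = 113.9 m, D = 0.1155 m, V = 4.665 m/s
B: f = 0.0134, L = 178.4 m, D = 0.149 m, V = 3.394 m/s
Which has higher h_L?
h_L(A) = 16.19 m, h_L(B) = 9.42 m. Answer: A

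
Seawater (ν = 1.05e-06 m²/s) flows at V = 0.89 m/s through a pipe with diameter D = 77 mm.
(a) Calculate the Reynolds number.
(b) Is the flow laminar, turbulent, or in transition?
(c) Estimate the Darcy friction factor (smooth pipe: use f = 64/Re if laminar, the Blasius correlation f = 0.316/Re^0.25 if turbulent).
(a) Re = V·D/ν = 0.89·0.077/1.05e-06 = 65267
(b) Flow regime: turbulent (Re > 4000)
(c) Friction factor: f = 0.316/Re^0.25 = 0.316/65267^0.25 = 0.01977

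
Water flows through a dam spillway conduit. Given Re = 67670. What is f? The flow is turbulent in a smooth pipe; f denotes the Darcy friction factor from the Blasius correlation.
Formula: f = \frac{0.316}{Re^{0.25}}
f = 0.316/67670^0.25 = 0.01959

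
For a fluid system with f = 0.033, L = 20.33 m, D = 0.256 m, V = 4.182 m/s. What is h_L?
Formula: h_L = f \frac{L}{D} \frac{V^2}{2g}
h_L = 0.033·(20.33/0.256)·4.182²/(2·9.81) = 2.336 m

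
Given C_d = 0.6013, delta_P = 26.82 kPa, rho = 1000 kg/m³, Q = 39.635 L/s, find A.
Formula: Q = C_d A \sqrt{\frac{2 \Delta P}{\rho}}
Substituting knowns: 39.635 = 0.6013·A·√(2·(26.82·1000)/1000)·1000
Solving for A: A = (39.635/1000)/(0.6013·√(2·(26.82·1000)/1000)) = 0.009 m²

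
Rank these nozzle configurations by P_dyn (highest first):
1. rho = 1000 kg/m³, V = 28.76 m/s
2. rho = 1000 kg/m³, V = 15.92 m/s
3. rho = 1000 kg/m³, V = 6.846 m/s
Case 1: P_dyn = 413.6 kPa
Case 2: P_dyn = 126.7 kPa
Case 3: P_dyn = 23.43 kPa
Ranking (highest first): 1, 2, 3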